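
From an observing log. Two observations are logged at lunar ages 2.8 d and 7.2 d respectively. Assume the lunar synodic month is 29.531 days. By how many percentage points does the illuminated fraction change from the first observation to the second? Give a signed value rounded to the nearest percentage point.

θ₁ = 360° × 2.8/29.531 = 34.1°, f₁ = (1 − cos θ₁)/2 = 0.086.
θ₂ = 360° × 7.2/29.531 = 87.8°, f₂ = (1 − cos θ₂)/2 = 0.481.
Change = f₂ − f₁ = +0.394 → +39 percentage points.

+39 percentage points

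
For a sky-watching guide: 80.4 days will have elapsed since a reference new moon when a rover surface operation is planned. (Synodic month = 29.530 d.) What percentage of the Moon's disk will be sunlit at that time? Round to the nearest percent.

Reduce mod P: 80.4 − 2×29.530 = 21.34 d into the current lunation.
The Moon has covered 21.34/29.530 of its cycle, so θ ≈ 360° × 21.34/29.530 = 260.2°.
With cos θ = (-0.171), the lit fraction is (1 − (-0.171))/2 ≈ 0.585, so 59%.

59%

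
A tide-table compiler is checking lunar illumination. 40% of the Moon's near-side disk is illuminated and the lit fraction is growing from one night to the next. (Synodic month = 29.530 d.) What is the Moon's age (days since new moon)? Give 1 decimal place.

6.4 days

From f = (1 − cos θ)/2: cos θ = 1 − 2×0.40 = 0.200; arccos → 78.5°.
The Moon is waxing (0°–180°), so θ = 78.5° directly.
At 360°/29.530 d per day, 78.5° corresponds to 6.44 days.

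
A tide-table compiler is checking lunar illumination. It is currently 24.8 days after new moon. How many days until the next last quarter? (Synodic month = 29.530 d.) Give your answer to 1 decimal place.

Last quarter occurs at elongation 270°, i.e. at age 29.530 × 270/360 = 22.148 d.
This lunation's last quarter (22.148 d) has passed, so add one period: 51.678 − 24.8 = 26.878 days.

26.9 days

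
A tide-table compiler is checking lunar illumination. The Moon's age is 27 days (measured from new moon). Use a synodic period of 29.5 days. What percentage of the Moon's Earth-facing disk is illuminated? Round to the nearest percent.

7%

Elongation θ = 360° × 27/29.5 ≈ 329.5°.
With cos θ = 0.862, the lit fraction is (1 − 0.862)/2 ≈ 0.069, so 7%.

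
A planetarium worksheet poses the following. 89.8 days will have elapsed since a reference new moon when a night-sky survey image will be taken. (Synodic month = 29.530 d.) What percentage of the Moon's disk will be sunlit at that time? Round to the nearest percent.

89.8 d spans 3 complete synodic months (3 × 29.530 = 88.59 d) plus 1.21 d.
Elongation θ = 360° × 1.21/29.530 ≈ 14.8°.
With cos θ = 0.967, the lit fraction is (1 − 0.967)/2 ≈ 0.016, so 2%.

2%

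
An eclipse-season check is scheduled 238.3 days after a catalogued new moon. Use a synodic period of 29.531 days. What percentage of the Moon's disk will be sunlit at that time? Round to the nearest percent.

238.3 d spans 8 complete synodic months (8 × 29.531 = 236.25 d) plus 2.05 d.
The Moon has covered 2.05/29.531 of its cycle, so θ ≈ 360° × 2.05/29.531 = 25.0°.
cos 25.0° = 0.906, so f = (1 − 0.906)/2 = 0.047, so 5%.

5%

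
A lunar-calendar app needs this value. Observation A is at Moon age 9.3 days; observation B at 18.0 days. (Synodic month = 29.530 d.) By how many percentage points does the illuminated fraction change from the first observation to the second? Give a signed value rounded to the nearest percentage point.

+19 percentage points

θ₁ = 360° × 9.3/29.530 = 113.4°, f₁ = (1 − cos θ₁)/2 = 0.698.
θ₂ = 360° × 18.0/29.530 = 219.4°, f₂ = (1 − cos θ₂)/2 = 0.886.
Change = f₂ − f₁ = +0.188 → +19 percentage points.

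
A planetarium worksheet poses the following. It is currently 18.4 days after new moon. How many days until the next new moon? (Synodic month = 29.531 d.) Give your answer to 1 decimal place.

11.1 days

The next new moon completes the synodic month: 29.531 − 18.4 = 11.131 days.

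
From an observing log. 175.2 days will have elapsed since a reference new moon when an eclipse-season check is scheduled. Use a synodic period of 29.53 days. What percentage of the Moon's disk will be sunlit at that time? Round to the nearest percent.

175.2 d spans 5 complete synodic months (5 × 29.53 = 147.65 d) plus 27.55 d.
Phase angle: θ = 360°·(27.55 d)/(29.53 d) = 335.9°.
With cos θ = 0.913, the lit fraction is (1 − 0.913)/2 ≈ 0.044, so 4%.

4%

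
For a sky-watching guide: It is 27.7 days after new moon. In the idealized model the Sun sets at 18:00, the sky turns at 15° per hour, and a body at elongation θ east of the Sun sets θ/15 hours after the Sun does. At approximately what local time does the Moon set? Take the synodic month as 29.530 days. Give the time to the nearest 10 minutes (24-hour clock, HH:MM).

16:30

Phase angle: θ = 360°·(27.7 d)/(29.530 d) = 337.7°.
At 15° of sky rotation per hour, 337.7° corresponds to a 22.51 h lag.
18:00 + 22.513 h ≈ 16:31 → 16:30 to the nearest ten minutes.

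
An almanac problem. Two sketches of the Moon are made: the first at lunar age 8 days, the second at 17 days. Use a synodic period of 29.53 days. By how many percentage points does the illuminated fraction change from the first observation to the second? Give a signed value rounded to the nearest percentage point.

θ₁ = 360° × 8/29.53 = 97.5°, f₁ = (1 − cos θ₁)/2 = 0.566.
θ₂ = 360° × 17/29.53 = 207.2°, f₂ = (1 − cos θ₂)/2 = 0.945.
Change = f₂ − f₁ = +0.379 → +38 percentage points.

+38 percentage points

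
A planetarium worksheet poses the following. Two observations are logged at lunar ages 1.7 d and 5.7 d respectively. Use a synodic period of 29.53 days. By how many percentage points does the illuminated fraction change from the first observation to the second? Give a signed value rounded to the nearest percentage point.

θ₁ = 360° × 1.7/29.53 = 20.7°, f₁ = (1 − cos θ₁)/2 = 0.032.
θ₂ = 360° × 5.7/29.53 = 69.5°, f₂ = (1 − cos θ₂)/2 = 0.325.
Change = f₂ − f₁ = +0.292 → +29 percentage points.

+29 percentage points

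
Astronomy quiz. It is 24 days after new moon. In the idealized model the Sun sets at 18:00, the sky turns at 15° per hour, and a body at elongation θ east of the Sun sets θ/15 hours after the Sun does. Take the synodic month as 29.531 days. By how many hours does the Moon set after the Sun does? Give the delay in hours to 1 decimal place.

19.5 h

Elongation θ = 360° × 24/29.531 ≈ 292.6°.
The Moon trails the Sun by θ/15 = 292.6/15 ≈ 19.50 hours.
So the Moon sets 19.50 h after the Sun.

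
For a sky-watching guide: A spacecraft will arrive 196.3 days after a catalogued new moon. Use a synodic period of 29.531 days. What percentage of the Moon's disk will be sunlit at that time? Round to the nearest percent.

80%

196.3/29.531 = 6.647 lunations, so 6 complete cycles and 19.11 d into the next.
Phase angle: θ = 360°·(19.11 d)/(29.531 d) = 233.0°.
With cos θ = (-0.602), the lit fraction is (1 − (-0.602))/2 ≈ 0.801, so 80%.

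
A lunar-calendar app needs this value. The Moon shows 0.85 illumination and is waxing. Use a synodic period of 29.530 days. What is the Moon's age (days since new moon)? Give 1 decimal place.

From f = (1 − cos θ)/2: cos θ = 1 − 2×0.85 = -0.700; arccos → 134.4°.
Waxing ⇒ before full, so θ = 134.4°.
That fraction of the synodic month is 134.4/360 × 29.530 d ≈ 11.03 d.

11.0 days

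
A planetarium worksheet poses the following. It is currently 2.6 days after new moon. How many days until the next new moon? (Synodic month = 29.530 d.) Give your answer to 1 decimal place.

26.9 days

The next new moon completes the synodic month: 29.530 − 2.6 = 26.930 days.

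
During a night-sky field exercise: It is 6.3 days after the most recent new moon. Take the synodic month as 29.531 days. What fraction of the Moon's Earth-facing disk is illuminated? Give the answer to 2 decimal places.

Elongation θ = 360° × 6.3/29.531 ≈ 76.8°.
Illuminated fraction = (1 − cos 76.8°)/2 = (1 − 0.228)/2 ≈ 0.386.

0.39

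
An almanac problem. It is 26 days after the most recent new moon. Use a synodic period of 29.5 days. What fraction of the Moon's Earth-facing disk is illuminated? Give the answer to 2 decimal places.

0.13

Elongation θ = 360° × 26/29.5 ≈ 317.3°.
cos 317.3° = 0.735, so f = (1 − 0.735)/2 = 0.133.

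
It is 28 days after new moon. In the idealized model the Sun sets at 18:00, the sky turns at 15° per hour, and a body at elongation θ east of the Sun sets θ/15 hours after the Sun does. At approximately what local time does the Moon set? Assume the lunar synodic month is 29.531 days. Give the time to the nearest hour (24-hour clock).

The Moon has covered 28/29.531 of its cycle, so θ ≈ 360° × 28/29.531 = 341.3°.
The Moon trails the Sun by θ/15 = 341.3/15 ≈ 22.76 hours.
18:00 + 22.76 h ≈ 16:45 → 17:00 to the nearest hour.

17:00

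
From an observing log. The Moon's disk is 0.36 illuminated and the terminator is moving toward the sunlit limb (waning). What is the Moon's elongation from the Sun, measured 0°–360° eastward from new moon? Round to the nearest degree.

From f = (1 − cos θ)/2: cos θ = 1 − 2×0.36 = 0.280; arccos → 73.7°.
Waning ⇒ past full, so θ = 360° − 73.7° = 286.3°.

286°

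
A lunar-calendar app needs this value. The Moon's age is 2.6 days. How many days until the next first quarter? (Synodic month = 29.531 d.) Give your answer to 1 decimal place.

First quarter is 0.25 of the way through the cycle: age 0.25 × 29.531 = 7.383 d.
So 4.783 days remain (7.383 − 2.6).

4.8 days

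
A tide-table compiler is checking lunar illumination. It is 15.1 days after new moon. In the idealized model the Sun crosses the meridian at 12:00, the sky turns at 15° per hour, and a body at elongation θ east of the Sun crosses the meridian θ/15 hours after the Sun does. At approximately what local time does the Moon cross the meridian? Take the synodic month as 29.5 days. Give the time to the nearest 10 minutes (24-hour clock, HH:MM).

The Moon has covered 15.1/29.5 of its cycle, so θ ≈ 360° × 15.1/29.5 = 184.3°.
At 15° of sky rotation per hour, 184.3° corresponds to a 12.28 h lag.
12:00 + 12.285 h ≈ 00:17 → 00:20 to the nearest ten minutes.

00:20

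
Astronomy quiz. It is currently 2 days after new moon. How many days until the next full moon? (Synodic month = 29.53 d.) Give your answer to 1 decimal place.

12.8 days

Full moon occurs at elongation 180°, i.e. at age 29.53 × 180/360 = 14.765 d.
That is 14.765 − 2 = 12.765 days ahead.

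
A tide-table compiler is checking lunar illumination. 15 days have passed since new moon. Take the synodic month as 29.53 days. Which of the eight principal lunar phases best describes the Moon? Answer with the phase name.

full moon

θ ≈ 360° × 15/29.53 = 183°, which falls in the full moon sector.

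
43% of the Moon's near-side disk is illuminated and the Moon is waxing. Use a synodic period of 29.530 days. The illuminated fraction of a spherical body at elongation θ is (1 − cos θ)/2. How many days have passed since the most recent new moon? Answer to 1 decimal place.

6.7 days

cos θ = 1 − 2f = 0.140, giving a principal value of 82.0°.
The Moon is waxing (0°–180°), so θ = 82.0° directly.
At 360°/29.530 d per day, 82.0° corresponds to 6.72 days.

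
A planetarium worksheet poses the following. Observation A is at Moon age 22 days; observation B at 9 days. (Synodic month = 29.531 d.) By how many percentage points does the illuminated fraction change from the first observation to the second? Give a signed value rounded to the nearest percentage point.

+15 percentage points

θ₁ = 360° × 22/29.531 = 268.2°, f₁ = (1 − cos θ₁)/2 = 0.516.
θ₂ = 360° × 9/29.531 = 109.7°, f₂ = (1 − cos θ₂)/2 = 0.669.
Change = f₂ − f₁ = +0.153 → +15 percentage points.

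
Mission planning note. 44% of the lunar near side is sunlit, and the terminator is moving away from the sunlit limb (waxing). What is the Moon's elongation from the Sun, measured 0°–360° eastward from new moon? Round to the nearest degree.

83°

From f = (1 − cos θ)/2: cos θ = 1 − 2×0.44 = 0.120; arccos → 83.1°.
The Moon is waxing (0°–180°), so θ = 83.1° directly.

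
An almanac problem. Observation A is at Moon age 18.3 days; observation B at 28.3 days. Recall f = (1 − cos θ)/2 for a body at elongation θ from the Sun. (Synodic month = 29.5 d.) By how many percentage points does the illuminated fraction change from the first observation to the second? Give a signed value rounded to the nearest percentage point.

-85 percentage points

θ₁ = 360° × 18.3/29.5 = 223.3°, f₁ = (1 − cos θ₁)/2 = 0.864.
θ₂ = 360° × 28.3/29.5 = 345.4°, f₂ = (1 − cos θ₂)/2 = 0.016.
Change = f₂ − f₁ = -0.848 → -85 percentage points.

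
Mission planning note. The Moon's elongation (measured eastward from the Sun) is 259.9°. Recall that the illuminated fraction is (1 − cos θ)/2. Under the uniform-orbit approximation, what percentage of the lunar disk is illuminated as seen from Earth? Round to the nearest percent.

f = (1 − cos 259.9°)/2 = (1 − (-0.175))/2 ≈ 0.588, i.e. 59%.

59%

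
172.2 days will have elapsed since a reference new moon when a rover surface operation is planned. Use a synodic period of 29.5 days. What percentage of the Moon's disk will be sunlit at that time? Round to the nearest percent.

24%

172.2 d spans 5 complete synodic months (5 × 29.5 = 147.50 d) plus 24.70 d.
Elongation θ = 360° × 24.70/29.5 ≈ 301.4°.
With cos θ = 0.521, the lit fraction is (1 − 0.521)/2 ≈ 0.239, so 24%.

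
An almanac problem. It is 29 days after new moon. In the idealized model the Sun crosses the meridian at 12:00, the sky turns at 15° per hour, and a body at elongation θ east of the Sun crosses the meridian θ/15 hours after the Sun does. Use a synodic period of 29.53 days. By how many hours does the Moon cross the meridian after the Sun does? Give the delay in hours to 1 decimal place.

23.6 h

Elongation θ = 360° × 29/29.53 ≈ 353.5°.
The Moon trails the Sun by θ/15 = 353.5/15 ≈ 23.57 hours.
So the Moon crosses the meridian 23.57 h after the Sun.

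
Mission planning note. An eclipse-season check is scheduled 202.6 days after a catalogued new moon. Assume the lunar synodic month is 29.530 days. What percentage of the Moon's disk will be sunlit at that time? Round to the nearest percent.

Reduce mod P: 202.6 − 6×29.530 = 25.42 d into the current lunation.
Phase angle: θ = 360°·(25.42 d)/(29.530 d) = 309.9°.
Illuminated fraction = (1 − cos 309.9°)/2 = (1 − 0.641)/2 ≈ 0.179, so 18%.

18%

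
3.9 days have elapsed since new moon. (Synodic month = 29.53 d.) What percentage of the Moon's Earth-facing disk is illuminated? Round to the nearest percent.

The Moon has covered 3.9/29.53 of its cycle, so θ ≈ 360° × 3.9/29.53 = 47.5°.
With cos θ = 0.675, the lit fraction is (1 − 0.675)/2 ≈ 0.162, so 16%.

16%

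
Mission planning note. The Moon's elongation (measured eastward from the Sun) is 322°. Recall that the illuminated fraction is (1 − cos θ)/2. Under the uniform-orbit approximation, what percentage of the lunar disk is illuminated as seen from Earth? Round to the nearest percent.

11%

cos 322° = 0.788, so f = (1 − 0.788)/2 = 0.106, i.e. 11%.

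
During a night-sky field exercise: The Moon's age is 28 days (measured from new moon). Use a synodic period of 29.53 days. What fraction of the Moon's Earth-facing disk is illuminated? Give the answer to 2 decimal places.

The Moon has covered 28/29.53 of its cycle, so θ ≈ 360° × 28/29.53 = 341.3°.
Illuminated fraction = (1 − cos 341.3°)/2 = (1 − 0.947)/2 ≈ 0.026.

0.03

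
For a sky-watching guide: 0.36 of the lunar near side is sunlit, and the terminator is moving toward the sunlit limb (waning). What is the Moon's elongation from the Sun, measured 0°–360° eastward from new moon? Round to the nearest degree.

286°

Invert f = (1 − cos θ)/2 to get cos θ = 1 − 2(0.36) = 0.280, hence θ₀ = arccos 0.280 = 73.7°.
A waning Moon lies in 180°–360°, so θ = 360° − 73.7° = 286.3°.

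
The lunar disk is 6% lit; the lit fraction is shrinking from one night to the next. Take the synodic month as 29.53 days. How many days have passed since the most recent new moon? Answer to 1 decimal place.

cos θ = 1 − 2f = 0.880, giving a principal value of 28.4°.
Waning ⇒ past full, so θ = 360° − 28.4° = 331.6°.
Age = 29.53 × 331.6°/360° ≈ 27.20 days.

27.2 days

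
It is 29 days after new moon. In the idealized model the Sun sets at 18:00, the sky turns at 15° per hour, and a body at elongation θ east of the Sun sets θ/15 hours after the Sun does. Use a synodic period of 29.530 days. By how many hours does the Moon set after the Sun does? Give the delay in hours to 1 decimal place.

23.6 h

Elongation θ = 360° × 29/29.530 ≈ 353.5°.
At 15° of sky rotation per hour, 353.5° corresponds to a 23.57 h lag.
So the Moon sets 23.57 h after the Sun.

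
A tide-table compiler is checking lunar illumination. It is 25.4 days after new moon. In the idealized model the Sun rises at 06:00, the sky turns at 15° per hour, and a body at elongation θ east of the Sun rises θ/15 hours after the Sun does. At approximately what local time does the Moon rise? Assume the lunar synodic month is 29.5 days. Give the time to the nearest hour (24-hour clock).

The Moon has covered 25.4/29.5 of its cycle, so θ ≈ 360° × 25.4/29.5 = 310.0°.
The Moon trails the Sun by θ/15 = 310.0/15 ≈ 20.66 hours.
06:00 + 20.66 h ≈ 02:40 → 03:00 to the nearest hour.

03:00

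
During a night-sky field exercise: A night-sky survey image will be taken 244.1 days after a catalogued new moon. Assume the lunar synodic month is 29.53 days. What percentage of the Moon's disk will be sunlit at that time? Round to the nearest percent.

244.1 d spans 8 complete synodic months (8 × 29.53 = 236.24 d) plus 7.86 d.
Phase angle: θ = 360°·(7.86 d)/(29.53 d) = 95.8°.
Illuminated fraction = (1 − cos 95.8°)/2 = (1 − (-0.101))/2 ≈ 0.551, so 55%.

55%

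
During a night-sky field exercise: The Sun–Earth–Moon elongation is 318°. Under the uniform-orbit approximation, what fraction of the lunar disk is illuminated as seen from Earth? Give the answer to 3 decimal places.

f = (1 − cos 318°)/2 = (1 − 0.743)/2 ≈ 0.128.

0.128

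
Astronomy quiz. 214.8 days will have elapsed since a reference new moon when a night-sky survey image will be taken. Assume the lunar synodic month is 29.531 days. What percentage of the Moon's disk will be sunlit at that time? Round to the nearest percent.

214.8 d spans 7 complete synodic months (7 × 29.531 = 206.72 d) plus 8.08 d.
Phase angle: θ = 360°·(8.08 d)/(29.531 d) = 98.5°.
Illuminated fraction = (1 − cos 98.5°)/2 = (1 − (-0.148))/2 ≈ 0.574, so 57%.

57%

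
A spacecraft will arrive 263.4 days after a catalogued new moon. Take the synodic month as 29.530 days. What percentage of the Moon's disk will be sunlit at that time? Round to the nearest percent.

263.4 d spans 8 complete synodic months (8 × 29.530 = 236.24 d) plus 27.16 d.
The Moon has covered 27.16/29.530 of its cycle, so θ ≈ 360° × 27.16/29.530 = 331.1°.
cos 331.1° = 0.876, so f = (1 − 0.876)/2 = 0.062, so 6%.

6%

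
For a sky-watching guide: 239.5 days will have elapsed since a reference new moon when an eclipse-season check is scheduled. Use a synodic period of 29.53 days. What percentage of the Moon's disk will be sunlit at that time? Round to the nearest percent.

239.5 d spans 8 complete synodic months (8 × 29.53 = 236.24 d) plus 3.26 d.
The Moon has covered 3.26/29.53 of its cycle, so θ ≈ 360° × 3.26/29.53 = 39.7°.
cos 39.7° = 0.769, so f = (1 − 0.769)/2 = 0.116, so 12%.

12%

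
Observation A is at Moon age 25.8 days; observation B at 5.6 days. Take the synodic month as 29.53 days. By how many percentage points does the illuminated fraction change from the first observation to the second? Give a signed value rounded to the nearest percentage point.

θ₁ = 360° × 25.8/29.53 = 314.5°, f₁ = (1 − cos θ₁)/2 = 0.149.
θ₂ = 360° × 5.6/29.53 = 68.3°, f₂ = (1 − cos θ₂)/2 = 0.315.
Change = f₂ − f₁ = +0.166 → +17 percentage points.

+17 pp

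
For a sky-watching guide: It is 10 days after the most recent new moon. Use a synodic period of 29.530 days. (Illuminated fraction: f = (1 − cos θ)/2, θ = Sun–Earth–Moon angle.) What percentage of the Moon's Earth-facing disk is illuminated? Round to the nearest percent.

76%

Elongation θ = 360° × 10/29.530 ≈ 121.9°.
Illuminated fraction = (1 − cos 121.9°)/2 = (1 − (-0.529))/2 ≈ 0.764, so 76%.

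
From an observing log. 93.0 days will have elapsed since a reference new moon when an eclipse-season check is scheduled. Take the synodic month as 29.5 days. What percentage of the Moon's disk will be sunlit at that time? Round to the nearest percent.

93.0/29.5 = 3.153 lunations, so 3 complete cycles and 4.50 d into the next.
Phase angle: θ = 360°·(4.50 d)/(29.5 d) = 54.9°.
cos 54.9° = 0.575, so f = (1 − 0.575)/2 = 0.213, so 21%.

21%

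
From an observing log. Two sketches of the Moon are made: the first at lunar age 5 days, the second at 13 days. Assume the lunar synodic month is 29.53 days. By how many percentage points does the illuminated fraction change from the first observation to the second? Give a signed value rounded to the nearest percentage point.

+71 percentage points

First observation: θ = 360°·5/29.53 = 61.0°, so f = 0.257.
Second observation: θ = 158.5°, f = 0.965.
Δf = 0.965 − 0.257 = +0.708, i.e. +71 pp.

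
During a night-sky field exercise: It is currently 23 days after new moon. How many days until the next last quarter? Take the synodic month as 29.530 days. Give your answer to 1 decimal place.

28.7 days

Last quarter occurs at elongation 270°, i.e. at age 29.530 × 270/360 = 22.148 d.
Already past this cycle's last quarter; the next is at 22.148 + 29.530 = 51.678 d, so 51.678 − 23 = 28.678 days.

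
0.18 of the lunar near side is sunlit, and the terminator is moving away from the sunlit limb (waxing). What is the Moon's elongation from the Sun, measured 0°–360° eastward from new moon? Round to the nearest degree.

Invert f = (1 − cos θ)/2 to get cos θ = 1 − 2(0.18) = 0.640, hence θ₀ = arccos 0.640 = 50.2°.
Waxing ⇒ before full, so θ = 50.2°.

50°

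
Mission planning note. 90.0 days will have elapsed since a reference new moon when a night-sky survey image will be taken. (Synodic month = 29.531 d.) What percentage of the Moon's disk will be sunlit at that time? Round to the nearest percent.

Reduce mod P: 90.0 − 3×29.531 = 1.41 d into the current lunation.
Elongation θ = 360° × 1.41/29.531 ≈ 17.2°.
cos 17.2° = 0.956, so f = (1 − 0.956)/2 = 0.022, so 2%.

2%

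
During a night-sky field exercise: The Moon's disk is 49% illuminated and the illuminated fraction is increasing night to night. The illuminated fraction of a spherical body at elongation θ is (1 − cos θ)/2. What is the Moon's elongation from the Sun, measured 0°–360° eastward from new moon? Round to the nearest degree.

From f = (1 − cos θ)/2: cos θ = 1 − 2×0.49 = 0.020; arccos → 88.9°.
Waxing ⇒ before full, so θ = 88.9°.

89°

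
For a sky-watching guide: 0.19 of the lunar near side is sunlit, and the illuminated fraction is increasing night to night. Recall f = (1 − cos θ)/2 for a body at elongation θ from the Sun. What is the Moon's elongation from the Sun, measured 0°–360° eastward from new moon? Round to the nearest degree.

52°

cos θ = 1 − 2f = 0.620, giving a principal value of 51.7°.
The Moon is waxing (0°–180°), so θ = 51.7° directly.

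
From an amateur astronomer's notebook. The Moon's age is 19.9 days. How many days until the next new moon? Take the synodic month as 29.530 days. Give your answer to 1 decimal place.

One full lunation from the last new moon is 29.530 d; remaining = 29.530 − 19.9 = 9.630 d.

9.6 days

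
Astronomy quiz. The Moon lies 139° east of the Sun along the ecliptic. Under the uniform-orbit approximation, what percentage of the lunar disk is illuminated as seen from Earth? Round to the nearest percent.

88%

Half-versine of 139°: (1 − (-0.755))/2 = 0.877, i.e. 88%.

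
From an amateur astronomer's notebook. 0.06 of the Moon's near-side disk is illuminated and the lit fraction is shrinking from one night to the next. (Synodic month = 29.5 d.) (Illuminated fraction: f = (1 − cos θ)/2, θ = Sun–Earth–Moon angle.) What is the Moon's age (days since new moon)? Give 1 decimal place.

Invert f = (1 − cos θ)/2 to get cos θ = 1 − 2(0.06) = 0.880, hence θ₀ = arccos 0.880 = 28.4°.
A waning Moon lies in 180°–360°, so θ = 360° − 28.4° = 331.6°.
Age = 29.5 × 331.6°/360° ≈ 27.18 days.

27.2 days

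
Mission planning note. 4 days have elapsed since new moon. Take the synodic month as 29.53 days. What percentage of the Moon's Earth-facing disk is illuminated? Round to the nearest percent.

Phase angle: θ = 360°·(4 d)/(29.53 d) = 48.8°.
cos 48.8° = 0.659, so f = (1 − 0.659)/2 = 0.170, so 17%.

17%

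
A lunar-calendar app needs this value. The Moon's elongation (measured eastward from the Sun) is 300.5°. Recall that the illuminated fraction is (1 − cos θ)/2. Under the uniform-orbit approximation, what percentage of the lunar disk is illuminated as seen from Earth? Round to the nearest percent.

Half-versine of 300.5°: (1 − 0.508)/2 = 0.246, i.e. 25%.

25%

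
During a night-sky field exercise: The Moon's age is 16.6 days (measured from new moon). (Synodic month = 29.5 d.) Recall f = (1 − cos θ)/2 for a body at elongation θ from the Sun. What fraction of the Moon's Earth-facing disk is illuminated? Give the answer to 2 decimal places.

The Moon has covered 16.6/29.5 of its cycle, so θ ≈ 360° × 16.6/29.5 = 202.6°.
With cos θ = (-0.923), the lit fraction is (1 − (-0.923))/2 ≈ 0.962.

0.96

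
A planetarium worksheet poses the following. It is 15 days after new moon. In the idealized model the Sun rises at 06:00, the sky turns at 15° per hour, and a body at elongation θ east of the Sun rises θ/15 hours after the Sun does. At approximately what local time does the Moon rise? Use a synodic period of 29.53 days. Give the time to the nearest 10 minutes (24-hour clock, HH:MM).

18:10

Phase angle: θ = 360°·(15 d)/(29.53 d) = 182.9°.
Delay after the Sun = 182.9° / (15°/h) ≈ 12.19 h.
06:00 + 12.191 h ≈ 18:11 → 18:10 to the nearest ten minutes.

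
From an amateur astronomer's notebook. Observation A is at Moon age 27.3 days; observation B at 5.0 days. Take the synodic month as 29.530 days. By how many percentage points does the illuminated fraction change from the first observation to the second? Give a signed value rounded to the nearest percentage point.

θ₁ = 360° × 27.3/29.530 = 332.8°, f₁ = (1 − cos θ₁)/2 = 0.055.
θ₂ = 360° × 5.0/29.530 = 61.0°, f₂ = (1 − cos θ₂)/2 = 0.257.
Change = f₂ − f₁ = +0.202 → +20 percentage points.

+20 pp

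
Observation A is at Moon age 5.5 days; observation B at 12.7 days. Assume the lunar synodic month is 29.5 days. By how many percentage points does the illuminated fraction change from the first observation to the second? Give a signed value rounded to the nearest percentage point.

θ₁ = 360° × 5.5/29.5 = 67.1°, f₁ = (1 − cos θ₁)/2 = 0.306.
θ₂ = 360° × 12.7/29.5 = 155.0°, f₂ = (1 − cos θ₂)/2 = 0.953.
Change = f₂ − f₁ = +0.648 → +65 percentage points.

+65 pp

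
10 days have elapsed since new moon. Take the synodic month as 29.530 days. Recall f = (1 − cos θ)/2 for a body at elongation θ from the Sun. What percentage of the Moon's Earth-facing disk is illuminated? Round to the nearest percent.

The Moon has covered 10/29.530 of its cycle, so θ ≈ 360° × 10/29.530 = 121.9°.
cos 121.9° = (-0.529), so f = (1 − (-0.529))/2 = 0.764, so 76%.

76%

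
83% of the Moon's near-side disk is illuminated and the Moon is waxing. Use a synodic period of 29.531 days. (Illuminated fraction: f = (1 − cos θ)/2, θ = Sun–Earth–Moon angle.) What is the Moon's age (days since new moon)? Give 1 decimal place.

cos θ = 1 − 2f = -0.660, giving a principal value of 131.3°.
The Moon is waxing (0°–180°), so θ = 131.3° directly.
Age = 29.531 × 131.3°/360° ≈ 10.77 days.

10.8 days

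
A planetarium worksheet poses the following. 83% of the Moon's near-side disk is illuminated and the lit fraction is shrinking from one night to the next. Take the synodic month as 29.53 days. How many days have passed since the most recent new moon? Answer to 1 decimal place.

cos θ = 1 − 2f = -0.660, giving a principal value of 131.3°.
Since the Moon is past full (waning), take the reflex angle: θ = 360° − 131.3° = 228.7°.
At 360°/29.53 d per day, 228.7° corresponds to 18.76 days.

18.8 days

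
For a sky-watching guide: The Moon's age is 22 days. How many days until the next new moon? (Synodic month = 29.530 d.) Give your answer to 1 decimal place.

7.5 days

One full lunation from the last new moon is 29.530 d; remaining = 29.530 − 22 = 7.530 d.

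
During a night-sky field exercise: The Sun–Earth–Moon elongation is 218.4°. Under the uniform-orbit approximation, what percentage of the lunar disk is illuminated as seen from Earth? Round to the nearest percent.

f = (1 − cos 218.4°)/2 = (1 − (-0.784))/2 ≈ 0.892, i.e. 89%.

89%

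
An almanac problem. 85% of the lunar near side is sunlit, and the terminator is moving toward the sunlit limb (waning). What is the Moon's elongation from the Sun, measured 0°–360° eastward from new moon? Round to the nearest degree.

226°

Invert f = (1 − cos θ)/2 to get cos θ = 1 − 2(0.85) = -0.700, hence θ₀ = arccos -0.700 = 134.4°.
A waning Moon lies in 180°–360°, so θ = 360° − 134.4° = 225.6°.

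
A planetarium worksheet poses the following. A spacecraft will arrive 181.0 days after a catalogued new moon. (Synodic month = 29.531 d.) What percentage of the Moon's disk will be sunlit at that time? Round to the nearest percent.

16%

181.0 d spans 6 complete synodic months (6 × 29.531 = 177.19 d) plus 3.81 d.
Elongation θ = 360° × 3.81/29.531 ≈ 46.5°.
With cos θ = 0.688, the lit fraction is (1 − 0.688)/2 ≈ 0.156, so 16%.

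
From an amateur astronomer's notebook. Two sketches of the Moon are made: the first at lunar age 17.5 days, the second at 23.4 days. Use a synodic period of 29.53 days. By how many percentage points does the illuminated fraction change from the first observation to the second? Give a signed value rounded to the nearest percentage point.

θ₁ = 360° × 17.5/29.53 = 213.3°, f₁ = (1 − cos θ₁)/2 = 0.918.
θ₂ = 360° × 23.4/29.53 = 285.3°, f₂ = (1 − cos θ₂)/2 = 0.368.
Change = f₂ − f₁ = -0.549 → -55 percentage points.

-55 pp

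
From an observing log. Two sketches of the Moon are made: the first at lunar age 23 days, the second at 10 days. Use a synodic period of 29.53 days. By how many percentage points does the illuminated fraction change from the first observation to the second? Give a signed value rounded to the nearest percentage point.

+35 percentage points

First observation: θ = 360°·23/29.53 = 280.4°, so f = 0.410.
Second observation: θ = 121.9°, f = 0.764.
Δf = 0.764 − 0.410 = +0.354, i.e. +35 pp.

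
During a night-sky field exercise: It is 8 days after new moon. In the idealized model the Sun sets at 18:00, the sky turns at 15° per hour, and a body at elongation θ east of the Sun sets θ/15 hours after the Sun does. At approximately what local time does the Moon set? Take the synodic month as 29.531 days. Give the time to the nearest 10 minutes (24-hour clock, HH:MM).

00:30

Phase angle: θ = 360°·(8 d)/(29.531 d) = 97.5°.
Delay after the Sun = 97.5° / (15°/h) ≈ 6.50 h.
18:00 + 6.502 h ≈ 00:30 → 00:30 to the nearest ten minutes.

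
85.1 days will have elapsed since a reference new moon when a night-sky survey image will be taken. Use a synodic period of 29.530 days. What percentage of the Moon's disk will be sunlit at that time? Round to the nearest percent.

13%

85.1 d spans 2 complete synodic months (2 × 29.530 = 59.06 d) plus 26.04 d.
Elongation θ = 360° × 26.04/29.530 ≈ 317.5°.
With cos θ = 0.737, the lit fraction is (1 − 0.737)/2 ≈ 0.132, so 13%.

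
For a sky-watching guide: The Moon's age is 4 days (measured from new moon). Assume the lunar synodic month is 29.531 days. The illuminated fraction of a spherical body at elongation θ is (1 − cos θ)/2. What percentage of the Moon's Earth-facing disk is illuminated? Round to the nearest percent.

Phase angle: θ = 360°·(4 d)/(29.531 d) = 48.8°.
cos 48.8° = 0.659, so f = (1 − 0.659)/2 = 0.170, so 17%.

17%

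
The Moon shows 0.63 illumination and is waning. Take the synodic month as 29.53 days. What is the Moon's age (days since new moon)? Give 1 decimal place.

Invert f = (1 − cos θ)/2 to get cos θ = 1 − 2(0.63) = -0.260, hence θ₀ = arccos -0.260 = 105.1°.
Waning ⇒ past full, so θ = 360° − 105.1° = 254.9°.
At 360°/29.53 d per day, 254.9° corresponds to 20.91 days.

20.9 days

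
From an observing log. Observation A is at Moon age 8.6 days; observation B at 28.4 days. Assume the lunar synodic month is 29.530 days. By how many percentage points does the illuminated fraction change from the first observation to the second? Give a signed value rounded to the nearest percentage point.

-61 percentage points

First observation: θ = 360°·8.6/29.530 = 104.8°, so f = 0.628.
Second observation: θ = 346.2°, f = 0.014.
Δf = 0.014 − 0.628 = -0.614, i.e. -61 pp.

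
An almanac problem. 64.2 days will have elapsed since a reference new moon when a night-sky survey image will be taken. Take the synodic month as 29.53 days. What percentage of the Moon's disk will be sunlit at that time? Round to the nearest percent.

27%

64.2 d spans 2 complete synodic months (2 × 29.53 = 59.06 d) plus 5.14 d.
The Moon has covered 5.14/29.53 of its cycle, so θ ≈ 360° × 5.14/29.53 = 62.7°.
With cos θ = 0.459, the lit fraction is (1 − 0.459)/2 ≈ 0.270, so 27%.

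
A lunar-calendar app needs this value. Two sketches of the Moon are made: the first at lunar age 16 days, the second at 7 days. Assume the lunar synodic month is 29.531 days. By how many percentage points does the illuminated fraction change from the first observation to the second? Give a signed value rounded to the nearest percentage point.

θ₁ = 360° × 16/29.531 = 195.0°, f₁ = (1 − cos θ₁)/2 = 0.983.
θ₂ = 360° × 7/29.531 = 85.3°, f₂ = (1 − cos θ₂)/2 = 0.459.
Change = f₂ − f₁ = -0.524 → -52 percentage points.

-52 percentage points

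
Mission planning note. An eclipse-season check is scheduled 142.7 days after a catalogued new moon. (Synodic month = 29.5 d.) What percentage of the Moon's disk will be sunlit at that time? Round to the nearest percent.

24%

142.7/29.5 = 4.837 lunations, so 4 complete cycles and 24.70 d into the next.
Elongation θ = 360° × 24.70/29.5 ≈ 301.4°.
Illuminated fraction = (1 − cos 301.4°)/2 = (1 − 0.521)/2 ≈ 0.239, so 24%.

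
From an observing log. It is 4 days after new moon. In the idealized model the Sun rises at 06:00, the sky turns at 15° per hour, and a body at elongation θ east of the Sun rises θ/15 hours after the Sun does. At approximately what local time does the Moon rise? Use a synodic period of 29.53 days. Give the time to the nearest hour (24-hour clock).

09:00

Elongation θ = 360° × 4/29.53 ≈ 48.8°.
The Moon trails the Sun by θ/15 = 48.8/15 ≈ 3.25 hours.
06:00 + 3.25 h ≈ 09:15 → 09:00 to the nearest hour.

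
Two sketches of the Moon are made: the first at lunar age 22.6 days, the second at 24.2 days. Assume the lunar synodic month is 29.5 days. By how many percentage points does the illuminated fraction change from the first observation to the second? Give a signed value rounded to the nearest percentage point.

θ₁ = 360° × 22.6/29.5 = 275.8°, f₁ = (1 − cos θ₁)/2 = 0.450.
θ₂ = 360° × 24.2/29.5 = 295.3°, f₂ = (1 − cos θ₂)/2 = 0.286.
Change = f₂ − f₁ = -0.163 → -16 percentage points.

-16 pp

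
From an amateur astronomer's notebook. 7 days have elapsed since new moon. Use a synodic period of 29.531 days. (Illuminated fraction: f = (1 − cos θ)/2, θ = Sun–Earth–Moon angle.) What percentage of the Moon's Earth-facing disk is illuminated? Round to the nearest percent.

The Moon has covered 7/29.531 of its cycle, so θ ≈ 360° × 7/29.531 = 85.3°.
Illuminated fraction = (1 − cos 85.3°)/2 = (1 − 0.081)/2 ≈ 0.459, so 46%.

46%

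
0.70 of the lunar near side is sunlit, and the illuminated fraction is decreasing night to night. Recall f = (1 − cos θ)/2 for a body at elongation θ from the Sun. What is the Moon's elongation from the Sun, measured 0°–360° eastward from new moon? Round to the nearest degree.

From f = (1 − cos θ)/2: cos θ = 1 − 2×0.70 = -0.400; arccos → 113.6°.
A waning Moon lies in 180°–360°, so θ = 360° − 113.6° = 246.4°.

246°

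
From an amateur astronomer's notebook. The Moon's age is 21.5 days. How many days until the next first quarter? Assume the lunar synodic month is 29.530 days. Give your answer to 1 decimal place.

15.4 days

First quarter is 0.25 of the way through the cycle: age 0.25 × 29.530 = 7.383 d.
Already past this cycle's first quarter; the next is at 7.383 + 29.530 = 36.913 d, so 36.913 − 21.5 = 15.413 days.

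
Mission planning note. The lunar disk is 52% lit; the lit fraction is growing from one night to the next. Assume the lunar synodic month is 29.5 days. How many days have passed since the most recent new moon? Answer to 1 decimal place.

Invert f = (1 − cos θ)/2 to get cos θ = 1 − 2(0.52) = -0.040, hence θ₀ = arccos -0.040 = 92.3°.
The Moon is waxing (0°–180°), so θ = 92.3° directly.
Age = 29.5 × 92.3°/360° ≈ 7.56 days.

7.6 days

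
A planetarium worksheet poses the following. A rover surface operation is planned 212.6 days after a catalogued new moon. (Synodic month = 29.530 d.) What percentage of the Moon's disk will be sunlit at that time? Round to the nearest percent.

34%

212.6/29.530 = 7.199 lunations, so 7 complete cycles and 5.89 d into the next.
Elongation θ = 360° × 5.89/29.530 ≈ 71.8°.
Illuminated fraction = (1 − cos 71.8°)/2 = (1 − 0.312)/2 ≈ 0.344, so 34%.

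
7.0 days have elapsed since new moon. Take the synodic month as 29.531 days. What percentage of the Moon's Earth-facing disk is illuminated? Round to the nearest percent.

Phase angle: θ = 360°·(7.0 d)/(29.531 d) = 85.3°.
With cos θ = 0.081, the lit fraction is (1 − 0.081)/2 ≈ 0.459, so 46%.

46%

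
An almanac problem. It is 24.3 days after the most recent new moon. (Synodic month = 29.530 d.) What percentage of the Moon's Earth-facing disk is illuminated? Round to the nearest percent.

28%

Elongation θ = 360° × 24.3/29.530 ≈ 296.2°.
cos 296.2° = 0.442, so f = (1 − 0.442)/2 = 0.279, so 28%.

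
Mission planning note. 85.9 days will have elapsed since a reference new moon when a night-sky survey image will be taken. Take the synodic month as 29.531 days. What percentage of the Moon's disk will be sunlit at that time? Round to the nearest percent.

85.9 d spans 2 complete synodic months (2 × 29.531 = 59.06 d) plus 26.84 d.
The Moon has covered 26.84/29.531 of its cycle, so θ ≈ 360° × 26.84/29.531 = 327.2°.
Illuminated fraction = (1 − cos 327.2°)/2 = (1 − 0.840)/2 ≈ 0.080, so 8%.

8%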